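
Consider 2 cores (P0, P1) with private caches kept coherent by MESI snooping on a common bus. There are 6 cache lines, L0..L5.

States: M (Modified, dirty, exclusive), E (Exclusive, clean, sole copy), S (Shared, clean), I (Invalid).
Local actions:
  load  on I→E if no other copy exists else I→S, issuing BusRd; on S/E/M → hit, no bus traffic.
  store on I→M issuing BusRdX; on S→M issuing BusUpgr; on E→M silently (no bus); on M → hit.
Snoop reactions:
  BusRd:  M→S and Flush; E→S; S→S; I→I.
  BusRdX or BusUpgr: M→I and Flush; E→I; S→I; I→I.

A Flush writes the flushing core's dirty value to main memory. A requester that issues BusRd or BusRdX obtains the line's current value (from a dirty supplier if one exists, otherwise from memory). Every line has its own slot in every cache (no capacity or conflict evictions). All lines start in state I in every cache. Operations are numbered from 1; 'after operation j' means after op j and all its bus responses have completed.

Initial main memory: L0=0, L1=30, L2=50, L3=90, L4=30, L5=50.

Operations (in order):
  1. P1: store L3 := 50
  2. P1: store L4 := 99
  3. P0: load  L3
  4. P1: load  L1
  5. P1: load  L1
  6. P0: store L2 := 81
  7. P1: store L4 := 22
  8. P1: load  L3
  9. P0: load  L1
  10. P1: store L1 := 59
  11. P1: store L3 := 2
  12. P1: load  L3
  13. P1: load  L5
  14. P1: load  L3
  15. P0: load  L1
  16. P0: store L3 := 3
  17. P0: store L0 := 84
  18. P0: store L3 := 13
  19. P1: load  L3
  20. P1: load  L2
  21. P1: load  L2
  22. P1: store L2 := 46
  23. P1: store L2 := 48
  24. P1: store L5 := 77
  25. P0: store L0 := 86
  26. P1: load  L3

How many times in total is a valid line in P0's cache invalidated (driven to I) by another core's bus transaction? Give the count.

1. P1: store L3 := 50  bus=[BusRdX]  L3: P0=I P1=M  mem[L3]=90
2. P1: store L4 := 99  bus=[BusRdX]  L4: P0=I P1=M  mem[L4]=30
3. P0: load  L3  bus=[BusRd,Flush]  L3: P0=S P1=S  mem[L3]=50
4. P1: load  L1  bus=[BusRd]  L1: P0=I P1=E  mem[L1]=30
5. P1: load  L1  bus=[-]  L1: P0=I P1=E  mem[L1]=30
6. P0: store L2 := 81  bus=[BusRdX]  L2: P0=M P1=I  mem[L2]=50
7. P1: store L4 := 22  bus=[-]  L4: P0=I P1=M  mem[L4]=30
8. P1: load  L3  bus=[-]  L3: P0=S P1=S  mem[L3]=50
9. P0: load  L1  bus=[BusRd]  L1: P0=S P1=S  mem[L1]=30
10. P1: store L1 := 59  bus=[BusUpgr]  L1: P0=I P1=M  mem[L1]=30
11. P1: store L3 := 2  bus=[BusUpgr]  L3: P0=I P1=M  mem[L3]=50
12. P1: load  L3  bus=[-]  L3: P0=I P1=M  mem[L3]=50
13. P1: load  L5  bus=[BusRd]  L5: P0=I P1=E  mem[L5]=50
14. P1: load  L3  bus=[-]  L3: P0=I P1=M  mem[L3]=50
15. P0: load  L1  bus=[BusRd,Flush]  L1: P0=S P1=S  mem[L1]=59
16. P0: store L3 := 3  bus=[BusRdX,Flush]  L3: P0=M P1=I  mem[L3]=2
17. P0: store L0 := 84  bus=[BusRdX]  L0: P0=M P1=I  mem[L0]=0
18. P0: store L3 := 13  bus=[-]  L3: P0=M P1=I  mem[L3]=2
19. P1: load  L3  bus=[BusRd,Flush]  L3: P0=S P1=S  mem[L3]=13
20. P1: load  L2  bus=[BusRd,Flush]  L2: P0=S P1=S  mem[L2]=81
21. P1: load  L2  bus=[-]  L2: P0=S P1=S  mem[L2]=81
22. P1: store L2 := 46  bus=[BusUpgr]  L2: P0=I P1=M  mem[L2]=81
23. P1: store L2 := 48  bus=[-]  L2: P0=I P1=M  mem[L2]=81
24. P1: store L5 := 77  bus=[-]  L5: P0=I P1=M  mem[L5]=50
25. P0: store L0 := 86  bus=[-]  L0: P0=M P1=I  mem[L0]=0
26. P1: load  L3  bus=[-]  L3: P0=S P1=S  mem[L3]=13

invalidations = 3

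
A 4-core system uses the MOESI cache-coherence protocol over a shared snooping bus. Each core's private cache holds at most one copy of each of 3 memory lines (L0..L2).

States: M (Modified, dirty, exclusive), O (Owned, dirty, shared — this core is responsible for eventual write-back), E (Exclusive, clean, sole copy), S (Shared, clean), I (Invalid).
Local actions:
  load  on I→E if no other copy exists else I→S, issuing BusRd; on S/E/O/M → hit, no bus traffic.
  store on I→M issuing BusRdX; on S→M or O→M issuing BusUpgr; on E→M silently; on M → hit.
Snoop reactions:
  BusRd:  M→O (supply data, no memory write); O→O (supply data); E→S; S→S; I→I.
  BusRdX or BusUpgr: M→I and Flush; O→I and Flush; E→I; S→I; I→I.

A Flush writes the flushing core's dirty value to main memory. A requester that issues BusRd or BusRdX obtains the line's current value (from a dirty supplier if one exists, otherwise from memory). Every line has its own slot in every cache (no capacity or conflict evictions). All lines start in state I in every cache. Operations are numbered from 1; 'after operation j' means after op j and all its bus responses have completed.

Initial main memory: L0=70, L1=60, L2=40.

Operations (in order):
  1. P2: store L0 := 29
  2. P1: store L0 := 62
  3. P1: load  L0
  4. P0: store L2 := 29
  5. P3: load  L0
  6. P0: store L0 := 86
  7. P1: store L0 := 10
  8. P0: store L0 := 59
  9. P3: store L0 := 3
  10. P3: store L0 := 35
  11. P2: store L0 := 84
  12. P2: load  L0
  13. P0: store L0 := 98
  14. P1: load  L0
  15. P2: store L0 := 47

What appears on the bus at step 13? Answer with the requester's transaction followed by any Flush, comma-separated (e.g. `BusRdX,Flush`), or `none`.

[1] P2: store L0 := 29 | P0:I, P1:I, P2:M(29), P3:I | bus: BusRdX
[2] P1: store L0 := 62 | P0:I, P1:M(62), P2:I, P3:I | bus: BusRdX,Flush
[3] P1: load  L0 | P0:I, P1:M(62), P2:I, P3:I | bus: none
[4] P0: store L2 := 29 | P0:M(29), P1:I, P2:I, P3:I | bus: BusRdX
[5] P3: load  L0 | P0:I, P1:O(62), P2:I, P3:S(62) | bus: BusRd
[6] P0: store L0 := 86 | P0:M(86), P1:I, P2:I, P3:I | bus: BusRdX,Flush
[7] P1: store L0 := 10 | P0:I, P1:M(10), P2:I, P3:I | bus: BusRdX,Flush
[8] P0: store L0 := 59 | P0:M(59), P1:I, P2:I, P3:I | bus: BusRdX,Flush
[9] P3: store L0 := 3 | P0:I, P1:I, P2:I, P3:M(3) | bus: BusRdX,Flush
[10] P3: store L0 := 35 | P0:I, P1:I, P2:I, P3:M(35) | bus: none
[11] P2: store L0 := 84 | P0:I, P1:I, P2:M(84), P3:I | bus: BusRdX,Flush
[12] P2: load  L0 | P0:I, P1:I, P2:M(84), P3:I | bus: none
[13] P0: store L0 := 98 | P0:M(98), P1:I, P2:I, P3:I | bus: BusRdX,Flush
[14] P1: load  L0 | P0:O(98), P1:S(98), P2:I, P3:I | bus: BusRd
[15] P2: store L0 := 47 | P0:I, P1:I, P2:M(47), P3:I | bus: BusRdX,Flush

bus = BusRdX,Flush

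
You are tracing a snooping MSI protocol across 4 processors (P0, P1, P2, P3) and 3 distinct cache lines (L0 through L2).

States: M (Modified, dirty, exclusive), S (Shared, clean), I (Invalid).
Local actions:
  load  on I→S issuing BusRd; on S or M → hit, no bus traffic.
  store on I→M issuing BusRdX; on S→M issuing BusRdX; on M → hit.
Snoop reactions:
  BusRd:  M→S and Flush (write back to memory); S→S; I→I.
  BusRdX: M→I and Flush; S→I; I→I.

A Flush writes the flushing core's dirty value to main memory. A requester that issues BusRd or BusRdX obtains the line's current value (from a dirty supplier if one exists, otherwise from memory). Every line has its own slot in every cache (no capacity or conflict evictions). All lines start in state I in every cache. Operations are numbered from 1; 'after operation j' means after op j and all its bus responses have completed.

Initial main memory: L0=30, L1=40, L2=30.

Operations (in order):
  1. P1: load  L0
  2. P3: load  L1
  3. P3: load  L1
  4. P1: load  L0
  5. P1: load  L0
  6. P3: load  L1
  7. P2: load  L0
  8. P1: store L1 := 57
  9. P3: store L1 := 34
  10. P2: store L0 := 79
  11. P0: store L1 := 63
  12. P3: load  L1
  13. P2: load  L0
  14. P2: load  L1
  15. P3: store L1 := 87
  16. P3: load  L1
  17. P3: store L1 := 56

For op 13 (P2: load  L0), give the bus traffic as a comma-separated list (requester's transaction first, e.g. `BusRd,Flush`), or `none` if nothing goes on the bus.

bus = none

1. P1: load  L0  bus=[BusRd]  L0: P0=I P1=S P2=I P3=I  mem[L0]=30
2. P3: load  L1  bus=[BusRd]  L1: P0=I P1=I P2=I P3=S  mem[L1]=40
3. P3: load  L1  bus=[-]  L1: P0=I P1=I P2=I P3=S  mem[L1]=40
4. P1: load  L0  bus=[-]  L0: P0=I P1=S P2=I P3=I  mem[L0]=30
5. P1: load  L0  bus=[-]  L0: P0=I P1=S P2=I P3=I  mem[L0]=30
6. P3: load  L1  bus=[-]  L1: P0=I P1=I P2=I P3=S  mem[L1]=40
7. P2: load  L0  bus=[BusRd]  L0: P0=I P1=S P2=S P3=I  mem[L0]=30
8. P1: store L1 := 57  bus=[BusRdX]  L1: P0=I P1=M P2=I P3=I  mem[L1]=40
9. P3: store L1 := 34  bus=[BusRdX,Flush]  L1: P0=I P1=I P2=I P3=M  mem[L1]=57
10. P2: store L0 := 79  bus=[BusRdX]  L0: P0=I P1=I P2=M P3=I  mem[L0]=30
11. P0: store L1 := 63  bus=[BusRdX,Flush]  L1: P0=M P1=I P2=I P3=I  mem[L1]=34
12. P3: load  L1  bus=[BusRd,Flush]  L1: P0=S P1=I P2=I P3=S  mem[L1]=63
13. P2: load  L0  bus=[-]  L0: P0=I P1=I P2=M P3=I  mem[L0]=30
14. P2: load  L1  bus=[BusRd]  L1: P0=S P1=I P2=S P3=S  mem[L1]=63
15. P3: store L1 := 87  bus=[BusRdX]  L1: P0=I P1=I P2=I P3=M  mem[L1]=63
16. P3: load  L1  bus=[-]  L1: P0=I P1=I P2=I P3=M  mem[L1]=63
17. P3: store L1 := 56  bus=[-]  L1: P0=I P1=I P2=I P3=M  mem[L1]=63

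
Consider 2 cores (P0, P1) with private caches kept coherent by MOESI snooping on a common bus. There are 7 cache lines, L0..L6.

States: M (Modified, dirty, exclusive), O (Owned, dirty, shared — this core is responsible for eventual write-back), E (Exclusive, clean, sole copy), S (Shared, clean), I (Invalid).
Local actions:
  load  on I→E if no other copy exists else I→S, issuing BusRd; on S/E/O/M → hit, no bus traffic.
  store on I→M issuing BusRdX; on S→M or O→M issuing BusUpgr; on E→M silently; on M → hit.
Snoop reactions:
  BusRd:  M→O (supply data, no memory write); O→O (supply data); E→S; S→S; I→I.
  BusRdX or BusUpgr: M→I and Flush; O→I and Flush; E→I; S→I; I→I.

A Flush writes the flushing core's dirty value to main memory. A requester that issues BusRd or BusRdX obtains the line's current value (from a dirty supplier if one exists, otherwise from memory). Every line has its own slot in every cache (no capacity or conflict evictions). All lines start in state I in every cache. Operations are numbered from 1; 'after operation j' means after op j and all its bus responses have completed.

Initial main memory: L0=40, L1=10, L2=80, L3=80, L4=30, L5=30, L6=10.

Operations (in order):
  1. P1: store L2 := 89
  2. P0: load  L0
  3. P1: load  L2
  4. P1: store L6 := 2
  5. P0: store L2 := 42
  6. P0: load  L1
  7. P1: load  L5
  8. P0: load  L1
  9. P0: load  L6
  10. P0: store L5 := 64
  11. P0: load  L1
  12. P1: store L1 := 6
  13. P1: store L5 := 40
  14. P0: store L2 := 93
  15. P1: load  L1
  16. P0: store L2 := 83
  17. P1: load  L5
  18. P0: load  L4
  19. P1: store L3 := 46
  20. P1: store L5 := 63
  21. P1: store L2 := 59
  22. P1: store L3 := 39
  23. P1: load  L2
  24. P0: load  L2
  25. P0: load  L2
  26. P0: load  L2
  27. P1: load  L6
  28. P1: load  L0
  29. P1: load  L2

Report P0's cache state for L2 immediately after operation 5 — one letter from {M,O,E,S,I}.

1. P1: store L2 := 89  bus=[BusRdX]  L2: P0=I P1=M  mem[L2]=80
2. P0: load  L0  bus=[BusRd]  L0: P0=E P1=I  mem[L0]=40
3. P1: load  L2  bus=[-]  L2: P0=I P1=M  mem[L2]=80
4. P1: store L6 := 2  bus=[BusRdX]  L6: P0=I P1=M  mem[L6]=10
5. P0: store L2 := 42  bus=[BusRdX,Flush]  L2: P0=M P1=I  mem[L2]=89
6. P0: load  L1  bus=[BusRd]  L1: P0=E P1=I  mem[L1]=10
7. P1: load  L5  bus=[BusRd]  L5: P0=I P1=E  mem[L5]=30
8. P0: load  L1  bus=[-]  L1: P0=E P1=I  mem[L1]=10
9. P0: load  L6  bus=[BusRd]  L6: P0=S P1=O  mem[L6]=10
10. P0: store L5 := 64  bus=[BusRdX]  L5: P0=M P1=I  mem[L5]=30
11. P0: load  L1  bus=[-]  L1: P0=E P1=I  mem[L1]=10
12. P1: store L1 := 6  bus=[BusRdX]  L1: P0=I P1=M  mem[L1]=10
13. P1: store L5 := 40  bus=[BusRdX,Flush]  L5: P0=I P1=M  mem[L5]=64
14. P0: store L2 := 93  bus=[-]  L2: P0=M P1=I  mem[L2]=89
15. P1: load  L1  bus=[-]  L1: P0=I P1=M  mem[L1]=10
16. P0: store L2 := 83  bus=[-]  L2: P0=M P1=I  mem[L2]=89
17. P1: load  L5  bus=[-]  L5: P0=I P1=M  mem[L5]=64
18. P0: load  L4  bus=[BusRd]  L4: P0=E P1=I  mem[L4]=30
19. P1: store L3 := 46  bus=[BusRdX]  L3: P0=I P1=M  mem[L3]=80
20. P1: store L5 := 63  bus=[-]  L5: P0=I P1=M  mem[L5]=64
21. P1: store L2 := 59  bus=[BusRdX,Flush]  L2: P0=I P1=M  mem[L2]=83
22. P1: store L3 := 39  bus=[-]  L3: P0=I P1=M  mem[L3]=80
23. P1: load  L2  bus=[-]  L2: P0=I P1=M  mem[L2]=83
24. P0: load  L2  bus=[BusRd]  L2: P0=S P1=O  mem[L2]=83
25. P0: load  L2  bus=[-]  L2: P0=S P1=O  mem[L2]=83
26. P0: load  L2  bus=[-]  L2: P0=S P1=O  mem[L2]=83
27. P1: load  L6  bus=[-]  L6: P0=S P1=O  mem[L6]=10
28. P1: load  L0  bus=[BusRd]  L0: P0=S P1=S  mem[L0]=40
29. P1: load  L2  bus=[-]  L2: P0=S P1=O  mem[L2]=83

state = M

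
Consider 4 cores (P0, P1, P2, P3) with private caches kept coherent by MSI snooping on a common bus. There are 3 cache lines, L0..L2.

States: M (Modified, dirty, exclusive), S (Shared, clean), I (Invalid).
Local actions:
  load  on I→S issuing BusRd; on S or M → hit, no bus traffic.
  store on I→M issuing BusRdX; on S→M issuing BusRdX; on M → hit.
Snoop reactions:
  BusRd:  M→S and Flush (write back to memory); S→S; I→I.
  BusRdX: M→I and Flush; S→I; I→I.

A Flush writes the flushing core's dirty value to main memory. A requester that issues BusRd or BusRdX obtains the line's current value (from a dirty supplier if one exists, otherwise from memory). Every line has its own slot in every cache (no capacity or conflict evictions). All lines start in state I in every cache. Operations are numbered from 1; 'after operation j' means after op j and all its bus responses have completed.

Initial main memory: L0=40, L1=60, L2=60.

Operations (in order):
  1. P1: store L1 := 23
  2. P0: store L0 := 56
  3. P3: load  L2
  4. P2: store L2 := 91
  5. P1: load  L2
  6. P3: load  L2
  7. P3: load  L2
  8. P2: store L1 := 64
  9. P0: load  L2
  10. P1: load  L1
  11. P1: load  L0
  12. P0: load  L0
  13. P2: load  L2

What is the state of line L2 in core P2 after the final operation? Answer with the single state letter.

state = S

[1] P1: store L1 := 23 | P0:I, P1:M(23), P2:I, P3:I | bus: BusRdX
[2] P0: store L0 := 56 | P0:M(56), P1:I, P2:I, P3:I | bus: BusRdX
[3] P3: load  L2 | P0:I, P1:I, P2:I, P3:S(60) | bus: BusRd
[4] P2: store L2 := 91 | P0:I, P1:I, P2:M(91), P3:I | bus: BusRdX
[5] P1: load  L2 | P0:I, P1:S(91), P2:S(91), P3:I | bus: BusRd,Flush
[6] P3: load  L2 | P0:I, P1:S(91), P2:S(91), P3:S(91) | bus: BusRd
[7] P3: load  L2 | P0:I, P1:S(91), P2:S(91), P3:S(91) | bus: none
[8] P2: store L1 := 64 | P0:I, P1:I, P2:M(64), P3:I | bus: BusRdX,Flush
[9] P0: load  L2 | P0:S(91), P1:S(91), P2:S(91), P3:S(91) | bus: BusRd
[10] P1: load  L1 | P0:I, P1:S(64), P2:S(64), P3:I | bus: BusRd,Flush
[11] P1: load  L0 | P0:S(56), P1:S(56), P2:I, P3:I | bus: BusRd,Flush
[12] P0: load  L0 | P0:S(56), P1:S(56), P2:I, P3:I | bus: none
[13] P2: load  L2 | P0:S(91), P1:S(91), P2:S(91), P3:S(91) | bus: none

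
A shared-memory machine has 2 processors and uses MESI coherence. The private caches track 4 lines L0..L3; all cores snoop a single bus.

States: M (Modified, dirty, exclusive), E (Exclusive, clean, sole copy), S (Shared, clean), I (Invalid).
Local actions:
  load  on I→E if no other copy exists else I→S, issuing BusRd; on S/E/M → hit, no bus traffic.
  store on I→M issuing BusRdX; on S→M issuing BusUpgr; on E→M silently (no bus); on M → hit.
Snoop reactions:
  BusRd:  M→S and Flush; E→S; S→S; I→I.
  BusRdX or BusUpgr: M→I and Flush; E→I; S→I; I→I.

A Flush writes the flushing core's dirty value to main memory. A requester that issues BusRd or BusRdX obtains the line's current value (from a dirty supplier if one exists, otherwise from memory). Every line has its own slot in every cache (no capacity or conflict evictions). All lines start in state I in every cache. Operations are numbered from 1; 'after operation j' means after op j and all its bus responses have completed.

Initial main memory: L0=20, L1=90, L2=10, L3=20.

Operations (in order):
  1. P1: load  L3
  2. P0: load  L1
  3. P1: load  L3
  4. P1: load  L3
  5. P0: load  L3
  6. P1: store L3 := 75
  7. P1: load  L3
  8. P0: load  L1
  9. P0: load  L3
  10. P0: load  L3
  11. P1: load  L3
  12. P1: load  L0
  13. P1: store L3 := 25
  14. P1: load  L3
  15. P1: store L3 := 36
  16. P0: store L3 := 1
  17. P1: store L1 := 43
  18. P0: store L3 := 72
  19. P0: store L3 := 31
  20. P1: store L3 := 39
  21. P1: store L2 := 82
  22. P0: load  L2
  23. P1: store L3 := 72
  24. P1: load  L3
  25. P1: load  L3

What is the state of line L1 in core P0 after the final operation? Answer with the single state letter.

state = I

  op1 P1: load  L3 → I/E on L3; bus BusRd; mem=20
  op2 P0: load  L1 → E/I on L1; bus BusRd; mem=90
  op3 P1: load  L3 → I/E on L3; bus (none); mem=20
  op4 P1: load  L3 → I/E on L3; bus (none); mem=20
  op5 P0: load  L3 → S/S on L3; bus BusRd; mem=20
  op6 P1: store L3 := 75 → I/M on L3; bus BusUpgr; mem=20
  op7 P1: load  L3 → I/M on L3; bus (none); mem=20
  op8 P0: load  L1 → E/I on L1; bus (none); mem=90
  op9 P0: load  L3 → S/S on L3; bus BusRd Flush; mem=75
  op10 P0: load  L3 → S/S on L3; bus (none); mem=75
  op11 P1: load  L3 → S/S on L3; bus (none); mem=75
  op12 P1: load  L0 → I/E on L0; bus BusRd; mem=20
  op13 P1: store L3 := 25 → I/M on L3; bus BusUpgr; mem=75
  op14 P1: load  L3 → I/M on L3; bus (none); mem=75
  op15 P1: store L3 := 36 → I/M on L3; bus (none); mem=75
  op16 P0: store L3 := 1 → M/I on L3; bus BusRdX Flush; mem=36
  op17 P1: store L1 := 43 → I/M on L1; bus BusRdX; mem=90
  op18 P0: store L3 := 72 → M/I on L3; bus (none); mem=36
  op19 P0: store L3 := 31 → M/I on L3; bus (none); mem=36
  op20 P1: store L3 := 39 → I/M on L3; bus BusRdX Flush; mem=31
  op21 P1: store L2 := 82 → I/M on L2; bus BusRdX; mem=10
  op22 P0: load  L2 → S/S on L2; bus BusRd Flush; mem=82
  op23 P1: store L3 := 72 → I/M on L3; bus (none); mem=31
  op24 P1: load  L3 → I/M on L3; bus (none); mem=31
  op25 P1: load  L3 → I/M on L3; bus (none); mem=31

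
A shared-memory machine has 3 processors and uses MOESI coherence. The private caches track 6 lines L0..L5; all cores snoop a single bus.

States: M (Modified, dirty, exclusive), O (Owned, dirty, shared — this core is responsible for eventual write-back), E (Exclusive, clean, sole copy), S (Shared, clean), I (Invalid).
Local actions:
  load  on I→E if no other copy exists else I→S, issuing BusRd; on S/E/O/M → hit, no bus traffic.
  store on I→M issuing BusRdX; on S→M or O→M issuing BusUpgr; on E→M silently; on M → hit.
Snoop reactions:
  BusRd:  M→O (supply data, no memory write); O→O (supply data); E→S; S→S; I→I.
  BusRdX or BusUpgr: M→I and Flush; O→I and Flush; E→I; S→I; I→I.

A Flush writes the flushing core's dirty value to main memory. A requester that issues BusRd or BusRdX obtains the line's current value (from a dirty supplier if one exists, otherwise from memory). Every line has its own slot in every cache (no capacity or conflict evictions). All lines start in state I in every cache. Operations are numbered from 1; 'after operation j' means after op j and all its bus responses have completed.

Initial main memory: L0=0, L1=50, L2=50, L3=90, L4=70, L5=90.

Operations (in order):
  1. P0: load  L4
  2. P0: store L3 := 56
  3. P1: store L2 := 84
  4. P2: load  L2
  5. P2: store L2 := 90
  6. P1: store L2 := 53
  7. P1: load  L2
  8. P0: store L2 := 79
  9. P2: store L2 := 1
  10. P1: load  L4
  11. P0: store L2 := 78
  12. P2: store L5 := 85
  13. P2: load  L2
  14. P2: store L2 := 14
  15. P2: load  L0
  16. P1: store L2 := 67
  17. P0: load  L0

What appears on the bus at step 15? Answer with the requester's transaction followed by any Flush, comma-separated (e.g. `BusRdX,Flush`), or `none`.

  op1 P0: load  L4 → E/I/I on L4; bus BusRd; mem=70
  op2 P0: store L3 := 56 → M/I/I on L3; bus BusRdX; mem=90
  op3 P1: store L2 := 84 → I/M/I on L2; bus BusRdX; mem=50
  op4 P2: load  L2 → I/O/S on L2; bus BusRd; mem=50
  op5 P2: store L2 := 90 → I/I/M on L2; bus BusUpgr Flush; mem=84
  op6 P1: store L2 := 53 → I/M/I on L2; bus BusRdX Flush; mem=90
  op7 P1: load  L2 → I/M/I on L2; bus (none); mem=90
  op8 P0: store L2 := 79 → M/I/I on L2; bus BusRdX Flush; mem=53
  op9 P2: store L2 := 1 → I/I/M on L2; bus BusRdX Flush; mem=79
  op10 P1: load  L4 → S/S/I on L4; bus BusRd; mem=70
  op11 P0: store L2 := 78 → M/I/I on L2; bus BusRdX Flush; mem=1
  op12 P2: store L5 := 85 → I/I/M on L5; bus BusRdX; mem=90
  op13 P2: load  L2 → O/I/S on L2; bus BusRd; mem=1
  op14 P2: store L2 := 14 → I/I/M on L2; bus BusUpgr Flush; mem=78
  op15 P2: load  L0 → I/I/E on L0; bus BusRd; mem=0
  op16 P1: store L2 := 67 → I/M/I on L2; bus BusRdX Flush; mem=14
  op17 P0: load  L0 → S/I/S on L0; bus BusRd; mem=0

bus = BusRd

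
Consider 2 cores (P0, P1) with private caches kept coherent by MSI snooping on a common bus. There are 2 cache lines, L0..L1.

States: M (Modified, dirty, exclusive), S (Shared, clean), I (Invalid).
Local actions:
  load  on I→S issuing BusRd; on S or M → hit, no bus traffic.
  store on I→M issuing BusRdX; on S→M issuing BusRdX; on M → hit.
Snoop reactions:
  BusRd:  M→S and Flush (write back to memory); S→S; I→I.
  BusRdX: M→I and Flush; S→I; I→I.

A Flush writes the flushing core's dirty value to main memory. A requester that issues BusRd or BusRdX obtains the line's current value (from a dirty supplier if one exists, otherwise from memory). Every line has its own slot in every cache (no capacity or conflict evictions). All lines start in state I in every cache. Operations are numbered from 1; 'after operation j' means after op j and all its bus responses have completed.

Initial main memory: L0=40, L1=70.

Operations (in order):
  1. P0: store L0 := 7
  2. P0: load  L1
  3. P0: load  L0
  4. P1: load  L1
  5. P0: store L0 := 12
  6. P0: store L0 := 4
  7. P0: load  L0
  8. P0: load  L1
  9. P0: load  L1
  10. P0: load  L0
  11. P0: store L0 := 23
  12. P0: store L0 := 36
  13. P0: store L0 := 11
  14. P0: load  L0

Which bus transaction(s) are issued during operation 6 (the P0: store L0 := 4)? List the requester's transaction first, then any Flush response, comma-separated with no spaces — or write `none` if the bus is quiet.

  op1 P0: store L0 := 7 → M/I on L0; bus BusRdX; mem=40
  op2 P0: load  L1 → S/I on L1; bus BusRd; mem=70
  op3 P0: load  L0 → M/I on L0; bus (none); mem=40
  op4 P1: load  L1 → S/S on L1; bus BusRd; mem=70
  op5 P0: store L0 := 12 → M/I on L0; bus (none); mem=40
  op6 P0: store L0 := 4 → M/I on L0; bus (none); mem=40
  op7 P0: load  L0 → M/I on L0; bus (none); mem=40
  op8 P0: load  L1 → S/S on L1; bus (none); mem=70
  op9 P0: load  L1 → S/S on L1; bus (none); mem=70
  op10 P0: load  L0 → M/I on L0; bus (none); mem=40
  op11 P0: store L0 := 23 → M/I on L0; bus (none); mem=40
  op12 P0: store L0 := 36 → M/I on L0; bus (none); mem=40
  op13 P0: store L0 := 11 → M/I on L0; bus (none); mem=40
  op14 P0: load  L0 → M/I on L0; bus (none); mem=40

bus = none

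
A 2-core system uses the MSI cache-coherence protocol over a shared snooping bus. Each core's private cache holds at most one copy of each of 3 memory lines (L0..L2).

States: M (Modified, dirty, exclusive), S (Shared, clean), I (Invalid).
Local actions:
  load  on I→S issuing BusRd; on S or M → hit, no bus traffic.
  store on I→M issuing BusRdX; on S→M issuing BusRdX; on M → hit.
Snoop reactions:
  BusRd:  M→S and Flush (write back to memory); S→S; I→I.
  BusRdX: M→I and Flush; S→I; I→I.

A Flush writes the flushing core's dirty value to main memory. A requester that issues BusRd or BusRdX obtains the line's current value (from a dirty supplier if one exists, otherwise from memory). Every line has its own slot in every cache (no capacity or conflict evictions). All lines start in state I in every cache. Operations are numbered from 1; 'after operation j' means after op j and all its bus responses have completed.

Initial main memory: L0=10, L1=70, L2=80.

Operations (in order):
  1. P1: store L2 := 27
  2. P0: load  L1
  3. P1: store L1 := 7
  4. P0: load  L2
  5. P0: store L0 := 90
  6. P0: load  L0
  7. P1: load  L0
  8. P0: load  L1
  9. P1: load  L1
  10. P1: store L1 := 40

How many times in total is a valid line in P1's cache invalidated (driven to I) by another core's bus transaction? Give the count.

invalidations = 0

[1] P1: store L2 := 27 | P0:I, P1:M(27) | bus: BusRdX
[2] P0: load  L1 | P0:S(70), P1:I | bus: BusRd
[3] P1: store L1 := 7 | P0:I, P1:M(7) | bus: BusRdX
[4] P0: load  L2 | P0:S(27), P1:S(27) | bus: BusRd,Flush
[5] P0: store L0 := 90 | P0:M(90), P1:I | bus: BusRdX
[6] P0: load  L0 | P0:M(90), P1:I | bus: none
[7] P1: load  L0 | P0:S(90), P1:S(90) | bus: BusRd,Flush
[8] P0: load  L1 | P0:S(7), P1:S(7) | bus: BusRd,Flush
[9] P1: load  L1 | P0:S(7), P1:S(7) | bus: none
[10] P1: store L1 := 40 | P0:I, P1:M(40) | bus: BusRdX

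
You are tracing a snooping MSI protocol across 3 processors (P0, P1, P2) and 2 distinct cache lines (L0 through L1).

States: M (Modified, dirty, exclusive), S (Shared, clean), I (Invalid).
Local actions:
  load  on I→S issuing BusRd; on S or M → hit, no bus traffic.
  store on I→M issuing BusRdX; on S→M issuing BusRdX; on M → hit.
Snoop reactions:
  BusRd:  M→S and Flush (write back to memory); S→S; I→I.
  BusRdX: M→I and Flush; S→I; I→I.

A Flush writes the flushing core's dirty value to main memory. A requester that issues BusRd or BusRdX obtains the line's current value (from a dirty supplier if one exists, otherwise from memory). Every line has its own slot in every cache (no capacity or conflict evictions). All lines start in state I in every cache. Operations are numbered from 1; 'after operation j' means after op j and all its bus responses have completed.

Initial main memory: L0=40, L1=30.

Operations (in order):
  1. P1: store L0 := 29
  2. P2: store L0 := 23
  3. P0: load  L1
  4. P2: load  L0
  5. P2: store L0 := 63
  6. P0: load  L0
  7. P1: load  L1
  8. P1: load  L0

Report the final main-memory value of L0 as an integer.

1. P1: store L0 := 29  bus=[BusRdX]  L0: P0=I P1=M P2=I  mem[L0]=40
2. P2: store L0 := 23  bus=[BusRdX,Flush]  L0: P0=I P1=I P2=M  mem[L0]=29
3. P0: load  L1  bus=[BusRd]  L1: P0=S P1=I P2=I  mem[L1]=30
4. P2: load  L0  bus=[-]  L0: P0=I P1=I P2=M  mem[L0]=29
5. P2: store L0 := 63  bus=[-]  L0: P0=I P1=I P2=M  mem[L0]=29
6. P0: load  L0  bus=[BusRd,Flush]  L0: P0=S P1=I P2=S  mem[L0]=63
7. P1: load  L1  bus=[BusRd]  L1: P0=S P1=S P2=I  mem[L1]=30
8. P1: load  L0  bus=[BusRd]  L0: P0=S P1=S P2=S  mem[L0]=63

memory[L0] = 63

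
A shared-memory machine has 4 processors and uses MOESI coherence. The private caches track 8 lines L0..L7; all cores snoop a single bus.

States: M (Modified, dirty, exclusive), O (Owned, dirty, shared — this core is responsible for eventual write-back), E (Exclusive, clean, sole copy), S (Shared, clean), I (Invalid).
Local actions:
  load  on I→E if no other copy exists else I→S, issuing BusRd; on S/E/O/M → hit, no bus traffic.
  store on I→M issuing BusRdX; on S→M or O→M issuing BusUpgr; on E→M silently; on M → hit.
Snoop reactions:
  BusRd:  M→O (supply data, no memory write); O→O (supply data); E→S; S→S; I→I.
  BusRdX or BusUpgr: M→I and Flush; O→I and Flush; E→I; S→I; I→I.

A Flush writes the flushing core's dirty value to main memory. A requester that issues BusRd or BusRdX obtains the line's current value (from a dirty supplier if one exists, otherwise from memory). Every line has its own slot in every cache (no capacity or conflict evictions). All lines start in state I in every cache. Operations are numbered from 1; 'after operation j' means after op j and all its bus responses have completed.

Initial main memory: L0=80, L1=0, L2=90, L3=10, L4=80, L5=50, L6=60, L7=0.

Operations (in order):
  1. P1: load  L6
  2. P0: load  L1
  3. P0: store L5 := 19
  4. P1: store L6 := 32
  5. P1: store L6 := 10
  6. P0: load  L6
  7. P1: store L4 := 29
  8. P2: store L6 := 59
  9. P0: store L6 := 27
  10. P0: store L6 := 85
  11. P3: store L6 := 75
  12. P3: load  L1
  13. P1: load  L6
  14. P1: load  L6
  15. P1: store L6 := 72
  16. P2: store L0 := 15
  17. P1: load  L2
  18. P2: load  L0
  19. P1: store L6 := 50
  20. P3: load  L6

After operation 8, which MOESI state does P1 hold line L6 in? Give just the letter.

step 1: P1: load  L6  ⟶  IEII  (L6)  txn=BusRd  M[L6]=60
step 2: P0: load  L1  ⟶  EIII  (L1)  txn=BusRd  M[L1]=0
step 3: P0: store L5 := 19  ⟶  MIII  (L5)  txn=BusRdX  M[L5]=50
step 4: P1: store L6 := 32  ⟶  IMII  (L6)  txn=∅  M[L6]=60
step 5: P1: store L6 := 10  ⟶  IMII  (L6)  txn=∅  M[L6]=60
step 6: P0: load  L6  ⟶  SOII  (L6)  txn=BusRd  M[L6]=60
step 7: P1: store L4 := 29  ⟶  IMII  (L4)  txn=BusRdX  M[L4]=80
step 8: P2: store L6 := 59  ⟶  IIMI  (L6)  txn=BusRdX+Flush  M[L6]=10
step 9: P0: store L6 := 27  ⟶  MIII  (L6)  txn=BusRdX+Flush  M[L6]=59
step 10: P0: store L6 := 85  ⟶  MIII  (L6)  txn=∅  M[L6]=59
step 11: P3: store L6 := 75  ⟶  IIIM  (L6)  txn=BusRdX+Flush  M[L6]=85
step 12: P3: load  L1  ⟶  SIIS  (L1)  txn=BusRd  M[L1]=0
step 13: P1: load  L6  ⟶  ISIO  (L6)  txn=BusRd  M[L6]=85
step 14: P1: load  L6  ⟶  ISIO  (L6)  txn=∅  M[L6]=85
step 15: P1: store L6 := 72  ⟶  IMII  (L6)  txn=BusUpgr+Flush  M[L6]=75
step 16: P2: store L0 := 15  ⟶  IIMI  (L0)  txn=BusRdX  M[L0]=80
step 17: P1: load  L2  ⟶  IEII  (L2)  txn=BusRd  M[L2]=90
step 18: P2: load  L0  ⟶  IIMI  (L0)  txn=∅  M[L0]=80
step 19: P1: store L6 := 50  ⟶  IMII  (L6)  txn=∅  M[L6]=75
step 20: P3: load  L6  ⟶  IOIS  (L6)  txn=BusRd  M[L6]=75

state = I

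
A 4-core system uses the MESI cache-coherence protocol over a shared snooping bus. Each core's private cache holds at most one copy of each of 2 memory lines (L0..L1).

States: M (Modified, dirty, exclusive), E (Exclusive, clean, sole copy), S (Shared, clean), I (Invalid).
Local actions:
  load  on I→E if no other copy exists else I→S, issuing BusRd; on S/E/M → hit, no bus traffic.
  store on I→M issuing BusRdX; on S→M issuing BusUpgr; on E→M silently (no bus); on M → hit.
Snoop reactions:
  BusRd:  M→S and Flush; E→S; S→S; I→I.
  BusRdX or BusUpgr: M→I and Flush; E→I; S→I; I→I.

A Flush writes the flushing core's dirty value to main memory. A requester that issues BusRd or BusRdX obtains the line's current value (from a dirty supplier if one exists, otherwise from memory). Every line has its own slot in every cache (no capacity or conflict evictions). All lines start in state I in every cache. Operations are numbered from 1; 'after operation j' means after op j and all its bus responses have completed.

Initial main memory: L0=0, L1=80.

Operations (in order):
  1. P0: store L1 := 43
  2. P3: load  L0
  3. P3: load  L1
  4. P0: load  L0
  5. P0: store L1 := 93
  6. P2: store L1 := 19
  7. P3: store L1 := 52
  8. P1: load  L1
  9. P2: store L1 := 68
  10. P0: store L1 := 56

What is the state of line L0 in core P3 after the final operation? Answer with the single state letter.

1. P0: store L1 := 43  bus=[BusRdX]  L1: P0=M P1=I P2=I P3=I  mem[L1]=80
2. P3: load  L0  bus=[BusRd]  L0: P0=I P1=I P2=I P3=E  mem[L0]=0
3. P3: load  L1  bus=[BusRd,Flush]  L1: P0=S P1=I P2=I P3=S  mem[L1]=43
4. P0: load  L0  bus=[BusRd]  L0: P0=S P1=I P2=I P3=S  mem[L0]=0
5. P0: store L1 := 93  bus=[BusUpgr]  L1: P0=M P1=I P2=I P3=I  mem[L1]=43
6. P2: store L1 := 19  bus=[BusRdX,Flush]  L1: P0=I P1=I P2=M P3=I  mem[L1]=93
7. P3: store L1 := 52  bus=[BusRdX,Flush]  L1: P0=I P1=I P2=I P3=M  mem[L1]=19
8. P1: load  L1  bus=[BusRd,Flush]  L1: P0=I P1=S P2=I P3=S  mem[L1]=52
9. P2: store L1 := 68  bus=[BusRdX]  L1: P0=I P1=I P2=M P3=I  mem[L1]=52
10. P0: store L1 := 56  bus=[BusRdX,Flush]  L1: P0=M P1=I P2=I P3=I  mem[L1]=68

state = S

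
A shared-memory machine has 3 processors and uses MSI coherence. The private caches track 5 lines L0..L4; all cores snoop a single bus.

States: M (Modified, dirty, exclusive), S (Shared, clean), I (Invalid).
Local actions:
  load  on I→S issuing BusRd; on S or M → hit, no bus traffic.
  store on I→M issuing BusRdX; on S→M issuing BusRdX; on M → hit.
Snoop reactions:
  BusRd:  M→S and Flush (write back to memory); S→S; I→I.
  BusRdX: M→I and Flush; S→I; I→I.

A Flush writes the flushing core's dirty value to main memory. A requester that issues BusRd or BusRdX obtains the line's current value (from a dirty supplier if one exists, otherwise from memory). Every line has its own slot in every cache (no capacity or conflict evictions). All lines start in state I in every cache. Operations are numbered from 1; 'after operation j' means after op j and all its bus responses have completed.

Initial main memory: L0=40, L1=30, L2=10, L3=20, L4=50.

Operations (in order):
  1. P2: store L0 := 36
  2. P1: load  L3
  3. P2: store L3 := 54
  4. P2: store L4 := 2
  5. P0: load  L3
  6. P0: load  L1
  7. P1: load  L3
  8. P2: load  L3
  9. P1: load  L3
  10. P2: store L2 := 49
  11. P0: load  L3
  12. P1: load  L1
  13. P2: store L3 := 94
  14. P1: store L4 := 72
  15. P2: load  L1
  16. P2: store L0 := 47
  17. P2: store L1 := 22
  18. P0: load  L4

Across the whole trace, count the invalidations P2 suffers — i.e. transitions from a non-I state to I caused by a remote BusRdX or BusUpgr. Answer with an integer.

[1] P2: store L0 := 36 | P0:I, P1:I, P2:M(36) | bus: BusRdX
[2] P1: load  L3 | P0:I, P1:S(20), P2:I | bus: BusRd
[3] P2: store L3 := 54 | P0:I, P1:I, P2:M(54) | bus: BusRdX
[4] P2: store L4 := 2 | P0:I, P1:I, P2:M(2) | bus: BusRdX
[5] P0: load  L3 | P0:S(54), P1:I, P2:S(54) | bus: BusRd,Flush
[6] P0: load  L1 | P0:S(30), P1:I, P2:I | bus: BusRd
[7] P1: load  L3 | P0:S(54), P1:S(54), P2:S(54) | bus: BusRd
[8] P2: load  L3 | P0:S(54), P1:S(54), P2:S(54) | bus: none
[9] P1: load  L3 | P0:S(54), P1:S(54), P2:S(54) | bus: none
[10] P2: store L2 := 49 | P0:I, P1:I, P2:M(49) | bus: BusRdX
[11] P0: load  L3 | P0:S(54), P1:S(54), P2:S(54) | bus: none
[12] P1: load  L1 | P0:S(30), P1:S(30), P2:I | bus: BusRd
[13] P2: store L3 := 94 | P0:I, P1:I, P2:M(94) | bus: BusRdX
[14] P1: store L4 := 72 | P0:I, P1:M(72), P2:I | bus: BusRdX,Flush
[15] P2: load  L1 | P0:S(30), P1:S(30), P2:S(30) | bus: BusRd
[16] P2: store L0 := 47 | P0:I, P1:I, P2:M(47) | bus: none
[17] P2: store L1 := 22 | P0:I, P1:I, P2:M(22) | bus: BusRdX
[18] P0: load  L4 | P0:S(72), P1:S(72), P2:I | bus: BusRd,Flush

invalidations = 1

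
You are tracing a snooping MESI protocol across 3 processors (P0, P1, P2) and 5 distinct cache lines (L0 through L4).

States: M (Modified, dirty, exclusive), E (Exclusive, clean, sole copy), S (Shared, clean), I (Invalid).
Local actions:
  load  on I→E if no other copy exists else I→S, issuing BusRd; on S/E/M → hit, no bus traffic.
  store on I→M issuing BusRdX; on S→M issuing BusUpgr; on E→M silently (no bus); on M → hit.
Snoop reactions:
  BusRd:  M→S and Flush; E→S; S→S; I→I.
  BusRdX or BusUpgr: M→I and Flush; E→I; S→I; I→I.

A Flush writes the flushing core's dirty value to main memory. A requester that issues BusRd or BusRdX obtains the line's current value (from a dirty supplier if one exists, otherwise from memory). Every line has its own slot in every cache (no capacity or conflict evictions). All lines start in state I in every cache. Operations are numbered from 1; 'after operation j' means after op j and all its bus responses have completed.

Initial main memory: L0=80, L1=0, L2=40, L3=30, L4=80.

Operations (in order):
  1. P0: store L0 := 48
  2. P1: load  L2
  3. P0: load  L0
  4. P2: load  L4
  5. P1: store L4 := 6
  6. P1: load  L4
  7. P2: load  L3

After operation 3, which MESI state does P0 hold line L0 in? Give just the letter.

  op1 P0: store L0 := 48 → M/I/I on L0; bus BusRdX; mem=80
  op2 P1: load  L2 → I/E/I on L2; bus BusRd; mem=40
  op3 P0: load  L0 → M/I/I on L0; bus (none); mem=80
  op4 P2: load  L4 → I/I/E on L4; bus BusRd; mem=80
  op5 P1: store L4 := 6 → I/M/I on L4; bus BusRdX; mem=80
  op6 P1: load  L4 → I/M/I on L4; bus (none); mem=80
  op7 P2: load  L3 → I/I/E on L3; bus BusRd; mem=30

state = M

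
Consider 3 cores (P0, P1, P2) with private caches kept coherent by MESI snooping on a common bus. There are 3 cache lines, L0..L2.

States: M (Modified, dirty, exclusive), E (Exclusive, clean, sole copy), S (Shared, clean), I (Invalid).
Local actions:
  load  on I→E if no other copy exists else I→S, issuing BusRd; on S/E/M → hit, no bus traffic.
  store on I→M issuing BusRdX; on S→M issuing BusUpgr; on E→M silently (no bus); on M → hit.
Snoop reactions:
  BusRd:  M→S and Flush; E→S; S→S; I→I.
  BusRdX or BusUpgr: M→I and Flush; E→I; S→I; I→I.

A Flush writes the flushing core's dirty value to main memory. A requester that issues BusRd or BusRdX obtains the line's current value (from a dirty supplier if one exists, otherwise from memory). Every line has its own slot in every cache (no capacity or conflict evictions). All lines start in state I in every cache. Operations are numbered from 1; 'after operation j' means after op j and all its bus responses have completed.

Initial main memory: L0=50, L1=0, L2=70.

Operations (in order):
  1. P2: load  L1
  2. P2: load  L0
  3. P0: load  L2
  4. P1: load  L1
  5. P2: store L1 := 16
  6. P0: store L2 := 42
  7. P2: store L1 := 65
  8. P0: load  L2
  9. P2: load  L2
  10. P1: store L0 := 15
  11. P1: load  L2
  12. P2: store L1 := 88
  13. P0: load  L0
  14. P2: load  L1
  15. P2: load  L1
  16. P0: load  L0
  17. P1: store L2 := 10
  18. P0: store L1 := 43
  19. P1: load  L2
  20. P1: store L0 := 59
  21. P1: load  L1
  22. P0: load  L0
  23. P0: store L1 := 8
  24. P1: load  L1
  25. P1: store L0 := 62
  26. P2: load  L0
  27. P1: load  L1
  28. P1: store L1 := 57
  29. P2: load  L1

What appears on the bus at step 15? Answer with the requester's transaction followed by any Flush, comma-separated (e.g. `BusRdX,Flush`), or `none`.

1. P2: load  L1  bus=[BusRd]  L1: P0=I P1=I P2=E  mem[L1]=0
2. P2: load  L0  bus=[BusRd]  L0: P0=I P1=I P2=E  mem[L0]=50
3. P0: load  L2  bus=[BusRd]  L2: P0=E P1=I P2=I  mem[L2]=70
4. P1: load  L1  bus=[BusRd]  L1: P0=I P1=S P2=S  mem[L1]=0
5. P2: store L1 := 16  bus=[BusUpgr]  L1: P0=I P1=I P2=M  mem[L1]=0
6. P0: store L2 := 42  bus=[-]  L2: P0=M P1=I P2=I  mem[L2]=70
7. P2: store L1 := 65  bus=[-]  L1: P0=I P1=I P2=M  mem[L1]=0
8. P0: load  L2  bus=[-]  L2: P0=M P1=I P2=I  mem[L2]=70
9. P2: load  L2  bus=[BusRd,Flush]  L2: P0=S P1=I P2=S  mem[L2]=42
10. P1: store L0 := 15  bus=[BusRdX]  L0: P0=I P1=M P2=I  mem[L0]=50
11. P1: load  L2  bus=[BusRd]  L2: P0=S P1=S P2=S  mem[L2]=42
12. P2: store L1 := 88  bus=[-]  L1: P0=I P1=I P2=M  mem[L1]=0
13. P0: load  L0  bus=[BusRd,Flush]  L0: P0=S P1=S P2=I  mem[L0]=15
14. P2: load  L1  bus=[-]  L1: P0=I P1=I P2=M  mem[L1]=0
15. P2: load  L1  bus=[-]  L1: P0=I P1=I P2=M  mem[L1]=0
16. P0: load  L0  bus=[-]  L0: P0=S P1=S P2=I  mem[L0]=15
17. P1: store L2 := 10  bus=[BusUpgr]  L2: P0=I P1=M P2=I  mem[L2]=42
18. P0: store L1 := 43  bus=[BusRdX,Flush]  L1: P0=M P1=I P2=I  mem[L1]=88
19. P1: load  L2  bus=[-]  L2: P0=I P1=M P2=I  mem[L2]=42
20. P1: store L0 := 59  bus=[BusUpgr]  L0: P0=I P1=M P2=I  mem[L0]=15
21. P1: load  L1  bus=[BusRd,Flush]  L1: P0=S P1=S P2=I  mem[L1]=43
22. P0: load  L0  bus=[BusRd,Flush]  L0: P0=S P1=S P2=I  mem[L0]=59
23. P0: store L1 := 8  bus=[BusUpgr]  L1: P0=M P1=I P2=I  mem[L1]=43
24. P1: load  L1  bus=[BusRd,Flush]  L1: P0=S P1=S P2=I  mem[L1]=8
25. P1: store L0 := 62  bus=[BusUpgr]  L0: P0=I P1=M P2=I  mem[L0]=59
26. P2: load  L0  bus=[BusRd,Flush]  L0: P0=I P1=S P2=S  mem[L0]=62
27. P1: load  L1  bus=[-]  L1: P0=S P1=S P2=I  mem[L1]=8
28. P1: store L1 := 57  bus=[BusUpgr]  L1: P0=I P1=M P2=I  mem[L1]=8
29. P2: load  L1  bus=[BusRd,Flush]  L1: P0=I P1=S P2=S  mem[L1]=57

bus = none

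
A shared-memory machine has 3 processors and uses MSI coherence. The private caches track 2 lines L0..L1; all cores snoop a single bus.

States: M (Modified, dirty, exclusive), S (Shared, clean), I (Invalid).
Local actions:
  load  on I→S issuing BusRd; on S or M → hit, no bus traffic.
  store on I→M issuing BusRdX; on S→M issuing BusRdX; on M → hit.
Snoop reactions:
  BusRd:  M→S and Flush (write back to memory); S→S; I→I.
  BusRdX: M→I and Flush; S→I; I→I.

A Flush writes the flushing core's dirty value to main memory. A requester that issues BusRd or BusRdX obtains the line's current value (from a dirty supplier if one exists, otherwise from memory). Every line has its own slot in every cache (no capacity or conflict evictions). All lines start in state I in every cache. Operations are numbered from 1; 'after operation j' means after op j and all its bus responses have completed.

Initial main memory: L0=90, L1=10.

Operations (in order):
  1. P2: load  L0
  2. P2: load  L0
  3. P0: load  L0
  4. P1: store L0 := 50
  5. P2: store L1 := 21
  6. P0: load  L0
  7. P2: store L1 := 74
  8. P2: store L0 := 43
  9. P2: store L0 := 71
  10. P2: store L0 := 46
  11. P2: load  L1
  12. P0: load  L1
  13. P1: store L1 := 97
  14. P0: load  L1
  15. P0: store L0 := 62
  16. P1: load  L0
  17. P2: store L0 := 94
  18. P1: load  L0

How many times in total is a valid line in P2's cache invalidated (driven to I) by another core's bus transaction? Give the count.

step 1: P2: load  L0  ⟶  IIS  (L0)  txn=BusRd  M[L0]=90
step 2: P2: load  L0  ⟶  IIS  (L0)  txn=∅  M[L0]=90
step 3: P0: load  L0  ⟶  SIS  (L0)  txn=BusRd  M[L0]=90
step 4: P1: store L0 := 50  ⟶  IMI  (L0)  txn=BusRdX  M[L0]=90
step 5: P2: store L1 := 21  ⟶  IIM  (L1)  txn=BusRdX  M[L1]=10
step 6: P0: load  L0  ⟶  SSI  (L0)  txn=BusRd+Flush  M[L0]=50
step 7: P2: store L1 := 74  ⟶  IIM  (L1)  txn=∅  M[L1]=10
step 8: P2: store L0 := 43  ⟶  IIM  (L0)  txn=BusRdX  M[L0]=50
step 9: P2: store L0 := 71  ⟶  IIM  (L0)  txn=∅  M[L0]=50
step 10: P2: store L0 := 46  ⟶  IIM  (L0)  txn=∅  M[L0]=50
step 11: P2: load  L1  ⟶  IIM  (L1)  txn=∅  M[L1]=10
step 12: P0: load  L1  ⟶  SIS  (L1)  txn=BusRd+Flush  M[L1]=74
step 13: P1: store L1 := 97  ⟶  IMI  (L1)  txn=BusRdX  M[L1]=74
step 14: P0: load  L1  ⟶  SSI  (L1)  txn=BusRd+Flush  M[L1]=97
step 15: P0: store L0 := 62  ⟶  MII  (L0)  txn=BusRdX+Flush  M[L0]=46
step 16: P1: load  L0  ⟶  SSI  (L0)  txn=BusRd+Flush  M[L0]=62
step 17: P2: store L0 := 94  ⟶  IIM  (L0)  txn=BusRdX  M[L0]=62
step 18: P1: load  L0  ⟶  ISS  (L0)  txn=BusRd+Flush  M[L0]=94

invalidations = 3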